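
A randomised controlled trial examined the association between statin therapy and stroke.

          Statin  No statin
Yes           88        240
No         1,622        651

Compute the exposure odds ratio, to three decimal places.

0.147

Reading the table with exposure as columns: a = 88 (Statin, case), b = 1622 (Statin, non-case), c = 240 (No statin, case), d = 651.
OR = (a·d)/(b·c) = (88 × 651) / (1622 × 240) = 57288 / 389280 = 0.14716
Exposure is associated with lower odds of stroke (OR = 0.15 < 1).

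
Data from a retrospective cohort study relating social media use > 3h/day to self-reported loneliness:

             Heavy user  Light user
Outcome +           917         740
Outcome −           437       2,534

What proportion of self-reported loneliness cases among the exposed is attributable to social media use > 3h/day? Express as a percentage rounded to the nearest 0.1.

Reading the table with exposure as columns: a = 917 (Heavy user, case), b = 437 (Heavy user, non-case), c = 740 (Light user, case), d = 2534.
Risk in exposed = 917/1354 = 0.67725; risk in unexposed = 740/3274 = 0.22602.
RR = 0.67725/0.22602 = 2.99639
AR% = (RR − 1)/RR × 100 = (2.99639 − 1)/2.99639 × 100 = 66.6265%

66.6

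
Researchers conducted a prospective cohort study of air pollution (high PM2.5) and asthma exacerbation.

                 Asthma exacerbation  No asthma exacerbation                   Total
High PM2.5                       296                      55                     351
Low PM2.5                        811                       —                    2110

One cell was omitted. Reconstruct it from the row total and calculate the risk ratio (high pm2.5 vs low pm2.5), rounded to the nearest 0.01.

The missing cell is in the unexposed row: 2110 − 811 = 1299.
So a = 296, b = 55, c = 811, d = 1299.
RR = [a/(a+b)] / [c/(c+d)] = (296/351) / (811/2110) = 0.84330/0.38436 = 2.19405

2.19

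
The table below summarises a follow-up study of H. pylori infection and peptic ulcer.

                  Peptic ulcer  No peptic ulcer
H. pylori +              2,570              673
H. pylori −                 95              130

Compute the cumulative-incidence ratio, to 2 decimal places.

Cells: a = 2570, b = 673, c = 95, d = 130.
Risk in exposed = 2570/3243 = 0.79248; risk in unexposed = 95/225 = 0.42222.
RR = 0.79248 / 0.42222 = 1.87692
The risk among the exposed is 1.88 times that among the unexposed.

1.88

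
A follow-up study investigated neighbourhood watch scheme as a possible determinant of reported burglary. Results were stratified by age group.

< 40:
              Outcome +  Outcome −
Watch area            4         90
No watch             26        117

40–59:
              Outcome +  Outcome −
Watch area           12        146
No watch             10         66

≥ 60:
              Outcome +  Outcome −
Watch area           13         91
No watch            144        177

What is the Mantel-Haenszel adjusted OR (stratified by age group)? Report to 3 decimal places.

0.229

OR_MH = Σ(aᵢdᵢ/nᵢ) / Σ(bᵢcᵢ/nᵢ), where nᵢ is the stratum total.
Stratum 1 (< 40): n = 237; a·d/n = 4·117/237 = 1.9747; b·c/n = 90·26/237 = 9.8734
Stratum 2 (40–59): n = 234; a·d/n = 12·66/234 = 3.3846; b·c/n = 146·10/234 = 6.2393
Stratum 3 (≥ 60): n = 425; a·d/n = 13·177/425 = 5.4141; b·c/n = 91·144/425 = 30.8329
OR_MH = (1.9747 + 3.3846 + 5.4141) / (9.8734 + 6.2393 + 30.8329) = 10.7734 / 46.9457 = 0.22949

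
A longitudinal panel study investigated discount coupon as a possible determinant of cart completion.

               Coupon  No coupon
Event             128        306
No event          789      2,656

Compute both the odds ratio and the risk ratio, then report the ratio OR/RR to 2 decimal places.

1.04

Reading the table with exposure as columns: a = 128 (Coupon, case), b = 789 (Coupon, non-case), c = 306 (No coupon, case), d = 2656.
OR = (128·2656)/(789·306) = 339968/241434 = 1.40812
Risk in exposed = 128/917 = 0.13959; risk in unexposed = 306/2962 = 0.10331; RR = 1.35115
OR/RR = 1.40812 / 1.35115 = 1.04216
The outcome is not rare, so the OR lies further from 1 than the RR.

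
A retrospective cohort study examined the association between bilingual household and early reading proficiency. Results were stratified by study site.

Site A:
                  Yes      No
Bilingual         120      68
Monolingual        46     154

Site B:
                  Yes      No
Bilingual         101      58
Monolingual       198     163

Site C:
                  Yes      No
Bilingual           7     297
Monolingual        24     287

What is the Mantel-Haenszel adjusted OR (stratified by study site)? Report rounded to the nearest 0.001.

1.978

OR_MH = Σ(aᵢdᵢ/nᵢ) / Σ(bᵢcᵢ/nᵢ), where nᵢ is the stratum total.
Stratum 1 (Site A): n = 388; a·d/n = 120·154/388 = 47.6289; b·c/n = 68·46/388 = 8.0619
Stratum 2 (Site B): n = 520; a·d/n = 101·163/520 = 31.6596; b·c/n = 58·198/520 = 22.0846
Stratum 3 (Site C): n = 615; a·d/n = 7·287/615 = 3.2667; b·c/n = 297·24/615 = 11.5902
OR_MH = (47.6289 + 31.6596 + 3.2667) / (8.0619 + 22.0846 + 11.5902) = 82.5551 / 41.7367 = 1.97800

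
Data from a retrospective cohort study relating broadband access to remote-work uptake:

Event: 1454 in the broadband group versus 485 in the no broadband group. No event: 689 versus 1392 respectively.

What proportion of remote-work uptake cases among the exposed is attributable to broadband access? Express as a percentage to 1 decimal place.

61.9

From the description: a = 1454, b = 689, c = 485, d = 1392.
Risk in exposed = 1454/2143 = 0.67849; risk in unexposed = 485/1877 = 0.25839.
RR = 0.67849/0.25839 = 2.62582
AR% = (RR − 1)/RR × 100 = (2.62582 − 1)/2.62582 × 100 = 61.9166%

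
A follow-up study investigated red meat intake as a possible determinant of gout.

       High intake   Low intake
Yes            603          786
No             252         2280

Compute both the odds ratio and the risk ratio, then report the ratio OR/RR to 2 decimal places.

Reading the table with exposure as columns: a = 603 (High intake, case), b = 252 (High intake, non-case), c = 786 (Low intake, case), d = 2280.
OR = (603·2280)/(252·786) = 1374840/198072 = 6.94111
Risk in exposed = 603/855 = 0.70526; risk in unexposed = 786/3066 = 0.25636; RR = 2.75106
OR/RR = 6.94111 / 2.75106 = 2.52306
The outcome is not rare, so the OR lies further from 1 than the RR.

2.52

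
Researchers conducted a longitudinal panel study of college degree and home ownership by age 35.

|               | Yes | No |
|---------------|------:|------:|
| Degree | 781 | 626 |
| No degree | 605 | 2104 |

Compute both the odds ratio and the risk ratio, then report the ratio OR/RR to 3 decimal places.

Cells: a = 781, b = 626, c = 605, d = 2104.
OR = (781·2104)/(626·605) = 1643224/378730 = 4.33877
Risk in exposed = 781/1407 = 0.55508; risk in unexposed = 605/2709 = 0.22333; RR = 2.48548
OR/RR = 4.33877 / 2.48548 = 1.74565
The outcome is not rare, so the OR lies further from 1 than the RR.

1.746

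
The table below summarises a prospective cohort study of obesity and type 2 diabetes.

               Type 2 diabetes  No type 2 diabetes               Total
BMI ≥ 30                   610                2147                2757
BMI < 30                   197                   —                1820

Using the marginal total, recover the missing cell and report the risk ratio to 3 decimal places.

The missing cell is in the unexposed row: 1820 − 197 = 1623.
So a = 610, b = 2147, c = 197, d = 1623.
RR = [a/(a+b)] / [c/(c+d)] = (610/2757) / (197/1820) = 0.22125/0.10824 = 2.04408

2.044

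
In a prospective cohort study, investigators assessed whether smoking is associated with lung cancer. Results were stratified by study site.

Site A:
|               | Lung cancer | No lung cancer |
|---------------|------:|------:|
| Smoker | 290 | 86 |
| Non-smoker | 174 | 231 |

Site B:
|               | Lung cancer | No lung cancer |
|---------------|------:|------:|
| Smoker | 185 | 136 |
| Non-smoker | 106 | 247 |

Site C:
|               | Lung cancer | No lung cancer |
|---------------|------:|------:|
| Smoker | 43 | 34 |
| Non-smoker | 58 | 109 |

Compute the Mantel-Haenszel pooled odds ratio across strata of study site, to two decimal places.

3.55

OR_MH = Σ(aᵢdᵢ/nᵢ) / Σ(bᵢcᵢ/nᵢ), where nᵢ is the stratum total.
Stratum 1 (Site A): n = 781; a·d/n = 290·231/781 = 85.7746; b·c/n = 86·174/781 = 19.1601
Stratum 2 (Site B): n = 674; a·d/n = 185·247/674 = 67.7967; b·c/n = 136·106/674 = 21.3887
Stratum 3 (Site C): n = 244; a·d/n = 43·109/244 = 19.2090; b·c/n = 34·58/244 = 8.0820
OR_MH = (85.7746 + 67.7967 + 19.2090) / (19.1601 + 21.3887 + 8.0820) = 172.7804 / 48.6307 = 3.55290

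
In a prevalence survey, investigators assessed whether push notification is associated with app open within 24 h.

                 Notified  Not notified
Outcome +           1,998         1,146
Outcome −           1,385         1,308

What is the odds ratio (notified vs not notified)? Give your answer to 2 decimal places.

Reading the table with exposure as columns: a = 1998 (Notified, case), b = 1385 (Notified, non-case), c = 1146 (Not notified, case), d = 1308.
OR = (a·d)/(b·c) = (1998 × 1308) / (1385 × 1146) = 2613384 / 1587210 = 1.64653
The odds of app open within 24 h are about 1.65 times as high in the notified group.

1.65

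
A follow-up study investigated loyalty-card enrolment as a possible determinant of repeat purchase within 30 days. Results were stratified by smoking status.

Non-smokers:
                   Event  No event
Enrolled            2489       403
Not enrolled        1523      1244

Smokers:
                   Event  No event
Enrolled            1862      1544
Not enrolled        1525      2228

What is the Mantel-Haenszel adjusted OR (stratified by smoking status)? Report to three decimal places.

OR_MH = Σ(aᵢdᵢ/nᵢ) / Σ(bᵢcᵢ/nᵢ), where nᵢ is the stratum total.
Stratum 1 (Non-smokers): n = 5659; a·d/n = 2489·1244/5659 = 547.1490; b·c/n = 403·1523/5659 = 108.4589
Stratum 2 (Smokers): n = 7159; a·d/n = 1862·2228/7159 = 579.4854; b·c/n = 1544·1525/7159 = 328.9007
OR_MH = (547.1490 + 579.4854) / (108.4589 + 328.9007) = 1126.6344 / 437.3596 = 2.57599

2.576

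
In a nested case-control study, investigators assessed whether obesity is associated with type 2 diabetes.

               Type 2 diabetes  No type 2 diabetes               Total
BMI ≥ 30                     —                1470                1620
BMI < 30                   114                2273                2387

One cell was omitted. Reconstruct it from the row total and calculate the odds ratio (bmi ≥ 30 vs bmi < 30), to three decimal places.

2.035

The missing cell is in the exposed row: 1620 − 1470 = 150.
So a = 150, b = 1470, c = 114, d = 2273.
OR = (a·d)/(b·c) = (150 × 2273) / (1470 × 114) = 340950 / 167580 = 2.03455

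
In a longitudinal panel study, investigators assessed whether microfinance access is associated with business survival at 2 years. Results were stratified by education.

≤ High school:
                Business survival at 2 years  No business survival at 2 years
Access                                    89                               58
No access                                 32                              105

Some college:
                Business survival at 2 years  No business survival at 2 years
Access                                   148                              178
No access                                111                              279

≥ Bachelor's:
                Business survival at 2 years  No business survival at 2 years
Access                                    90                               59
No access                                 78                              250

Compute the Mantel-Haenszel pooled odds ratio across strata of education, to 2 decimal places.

3.15

OR_MH = Σ(aᵢdᵢ/nᵢ) / Σ(bᵢcᵢ/nᵢ), where nᵢ is the stratum total.
Stratum 1 (≤ High school): n = 284; a·d/n = 89·105/284 = 32.9049; b·c/n = 58·32/284 = 6.5352
Stratum 2 (Some college): n = 716; a·d/n = 148·279/716 = 57.6704; b·c/n = 178·111/716 = 27.5950
Stratum 3 (≥ Bachelor's): n = 477; a·d/n = 90·250/477 = 47.1698; b·c/n = 59·78/477 = 9.6478
OR_MH = (32.9049 + 57.6704 + 47.1698) / (6.5352 + 27.5950 + 9.6478) = 137.7451 / 43.7780 = 3.14645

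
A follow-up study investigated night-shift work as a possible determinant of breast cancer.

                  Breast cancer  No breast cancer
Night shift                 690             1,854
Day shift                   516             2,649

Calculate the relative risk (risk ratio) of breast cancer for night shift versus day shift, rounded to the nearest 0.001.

Cells: a = 690, b = 1854, c = 516, d = 2649.
Risk in exposed = 690/2544 = 0.27123; risk in unexposed = 516/3165 = 0.16303.
RR = 0.27123 / 0.16303 = 1.66363
The risk among the exposed is 1.66 times that among the unexposed.

1.664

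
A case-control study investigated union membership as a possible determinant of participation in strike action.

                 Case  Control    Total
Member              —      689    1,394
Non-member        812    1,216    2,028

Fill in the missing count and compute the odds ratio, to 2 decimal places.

The missing cell is in the exposed row: 1394 − 689 = 705.
So a = 705, b = 689, c = 812, d = 1216.
OR = (a·d)/(b·c) = (705 × 1216) / (689 × 812) = 857280 / 559468 = 1.53231

1.53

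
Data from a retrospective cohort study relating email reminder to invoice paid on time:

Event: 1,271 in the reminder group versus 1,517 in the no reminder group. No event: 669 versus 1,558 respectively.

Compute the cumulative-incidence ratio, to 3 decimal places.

1.328

From the description: a = 1271, b = 669, c = 1517, d = 1558.
Risk in exposed = 1271/1940 = 0.65515; risk in unexposed = 1517/3075 = 0.49333.
RR = 0.65515 / 0.49333 = 1.32802
The risk among the exposed is 1.33 times that among the unexposed.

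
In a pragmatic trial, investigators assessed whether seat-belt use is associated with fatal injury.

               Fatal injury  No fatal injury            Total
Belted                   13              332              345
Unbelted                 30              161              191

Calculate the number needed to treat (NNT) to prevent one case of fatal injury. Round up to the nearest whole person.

9

Risk in treated group = 13/345 = 0.03768; risk in control = 30/191 = 0.15707.
Absolute risk reduction = 0.15707 − 0.03768 = 0.11939
NNT = 1 / ARR = 1 / 0.11939 = 8.376 → round up → 9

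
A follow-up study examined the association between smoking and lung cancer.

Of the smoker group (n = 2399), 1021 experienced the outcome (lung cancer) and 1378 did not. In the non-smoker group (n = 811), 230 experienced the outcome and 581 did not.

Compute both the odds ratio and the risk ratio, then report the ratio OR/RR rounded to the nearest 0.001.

From the description: a = 1021, b = 1378, c = 230, d = 581.
OR = (1021·581)/(1378·230) = 593201/316940 = 1.87165
Risk in exposed = 1021/2399 = 0.42559; risk in unexposed = 230/811 = 0.28360; RR = 1.50068
OR/RR = 1.87165 / 1.50068 = 1.24720
The outcome is not rare, so the OR lies further from 1 than the RR.

1.247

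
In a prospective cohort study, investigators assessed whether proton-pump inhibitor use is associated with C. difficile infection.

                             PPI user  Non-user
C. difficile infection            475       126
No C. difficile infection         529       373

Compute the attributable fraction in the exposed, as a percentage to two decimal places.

Reading the table with exposure as columns: a = 475 (PPI user, case), b = 529 (PPI user, non-case), c = 126 (Non-user, case), d = 373.
Risk in exposed = 475/1004 = 0.47311; risk in unexposed = 126/499 = 0.25251.
RR = 0.47311/0.25251 = 1.87366
AR% = (RR − 1)/RR × 100 = (1.87366 − 1)/1.87366 × 100 = 46.6284%

46.63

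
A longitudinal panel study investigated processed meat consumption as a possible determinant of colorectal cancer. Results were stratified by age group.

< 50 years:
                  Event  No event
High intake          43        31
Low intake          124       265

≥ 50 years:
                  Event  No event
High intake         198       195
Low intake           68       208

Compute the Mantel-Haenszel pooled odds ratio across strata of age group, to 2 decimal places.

OR_MH = Σ(aᵢdᵢ/nᵢ) / Σ(bᵢcᵢ/nᵢ), where nᵢ is the stratum total.
Stratum 1 (< 50 years): n = 463; a·d/n = 43·265/463 = 24.6112; b·c/n = 31·124/463 = 8.3024
Stratum 2 (≥ 50 years): n = 669; a·d/n = 198·208/669 = 61.5605; b·c/n = 195·68/669 = 19.8206
OR_MH = (24.6112 + 61.5605) / (8.3024 + 19.8206) = 86.1718 / 28.1230 = 3.06410

3.06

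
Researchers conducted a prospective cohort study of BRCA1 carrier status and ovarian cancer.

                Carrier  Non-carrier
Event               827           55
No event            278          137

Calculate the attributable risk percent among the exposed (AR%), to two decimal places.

Reading the table with exposure as columns: a = 827 (Carrier, case), b = 278 (Carrier, non-case), c = 55 (Non-carrier, case), d = 137.
Risk in exposed = 827/1105 = 0.74842; risk in unexposed = 55/192 = 0.28646.
RR = 0.74842/0.28646 = 2.61265
AR% = (RR − 1)/RR × 100 = (2.61265 − 1)/2.61265 × 100 = 61.7247%

61.72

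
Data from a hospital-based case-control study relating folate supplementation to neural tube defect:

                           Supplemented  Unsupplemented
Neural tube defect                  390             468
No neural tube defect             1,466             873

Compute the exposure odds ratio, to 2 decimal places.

0.50

Reading the table with exposure as columns: a = 390 (Supplemented, case), b = 1466 (Supplemented, non-case), c = 468 (Unsupplemented, case), d = 873.
OR = (a·d)/(b·c) = (390 × 873) / (1466 × 468) = 340470 / 686088 = 0.49625
Exposure is associated with lower odds of neural tube defect (OR = 0.50 < 1).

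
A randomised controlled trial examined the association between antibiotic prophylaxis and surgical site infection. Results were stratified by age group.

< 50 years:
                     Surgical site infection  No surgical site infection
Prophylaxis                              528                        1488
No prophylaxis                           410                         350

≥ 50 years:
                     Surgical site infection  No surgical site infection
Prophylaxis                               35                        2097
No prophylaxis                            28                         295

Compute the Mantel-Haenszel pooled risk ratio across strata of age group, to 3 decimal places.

0.463

RR_MH = Σ(aᵢ·n₀ᵢ/nᵢ) / Σ(cᵢ·n₁ᵢ/nᵢ), with n₁ᵢ = aᵢ+bᵢ (exposed), n₀ᵢ = cᵢ+dᵢ (unexposed), nᵢ = n₁ᵢ+n₀ᵢ.
Stratum 1 (< 50 years): n₁ = 2016, n₀ = 760, n = 2776; a·n₀/n = 528·760/2776 = 144.5533; c·n₁/n = 410·2016/2776 = 297.7522
Stratum 2 (≥ 50 years): n₁ = 2132, n₀ = 323, n = 2455; a·n₀/n = 35·323/2455 = 4.6049; c·n₁/n = 28·2132/2455 = 24.3161
RR_MH = (144.5533 + 4.6049) / (297.7522 + 24.3161) = 149.1582 / 322.0683 = 0.46313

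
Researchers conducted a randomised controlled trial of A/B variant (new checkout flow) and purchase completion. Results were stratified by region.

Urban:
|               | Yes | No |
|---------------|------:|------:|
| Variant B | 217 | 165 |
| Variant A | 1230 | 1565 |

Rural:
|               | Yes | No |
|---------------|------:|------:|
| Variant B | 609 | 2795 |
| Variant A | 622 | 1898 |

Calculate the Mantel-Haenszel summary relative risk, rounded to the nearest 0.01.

RR_MH = Σ(aᵢ·n₀ᵢ/nᵢ) / Σ(cᵢ·n₁ᵢ/nᵢ), with n₁ᵢ = aᵢ+bᵢ (exposed), n₀ᵢ = cᵢ+dᵢ (unexposed), nᵢ = n₁ᵢ+n₀ᵢ.
Stratum 1 (Urban): n₁ = 382, n₀ = 2795, n = 3177; a·n₀/n = 217·2795/3177 = 190.9081; c·n₁/n = 1230·382/3177 = 147.8942
Stratum 2 (Rural): n₁ = 3404, n₀ = 2520, n = 5924; a·n₀/n = 609·2520/5924 = 259.0614; c·n₁/n = 622·3404/5924 = 357.4085
RR_MH = (190.9081 + 259.0614) / (147.8942 + 357.4085) = 449.9695 / 505.3027 = 0.89049

0.89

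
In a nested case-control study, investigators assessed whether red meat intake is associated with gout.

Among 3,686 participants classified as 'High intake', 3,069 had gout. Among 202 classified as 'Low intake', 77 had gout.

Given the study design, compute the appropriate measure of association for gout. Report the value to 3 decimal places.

From the description: a = 3069, b = 617, c = 77, d = 125.
This is a nested case-control study: participants were sampled on outcome status, so risks in the source population cannot be estimated directly — relative risk is not valid here. The odds ratio is the appropriate measure.
OR = (a·d)/(b·c) = (3069 × 125) / (617 × 77) = 383625 / 47509 = 8.07479

8.075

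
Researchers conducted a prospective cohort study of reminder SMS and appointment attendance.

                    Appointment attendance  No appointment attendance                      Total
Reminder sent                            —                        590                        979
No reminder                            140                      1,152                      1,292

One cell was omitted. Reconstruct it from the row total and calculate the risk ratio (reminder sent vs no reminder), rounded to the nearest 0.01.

The missing cell is in the exposed row: 979 − 590 = 389.
So a = 389, b = 590, c = 140, d = 1152.
RR = [a/(a+b)] / [c/(c+d)] = (389/979) / (140/1292) = 0.39734/0.10836 = 3.66692

3.67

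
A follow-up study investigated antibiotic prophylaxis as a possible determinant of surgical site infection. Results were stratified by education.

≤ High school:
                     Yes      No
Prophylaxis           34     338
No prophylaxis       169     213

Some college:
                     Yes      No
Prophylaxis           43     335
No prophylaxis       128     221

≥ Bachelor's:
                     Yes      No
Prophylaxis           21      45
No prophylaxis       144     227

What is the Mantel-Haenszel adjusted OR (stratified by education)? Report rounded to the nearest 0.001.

0.225

OR_MH = Σ(aᵢdᵢ/nᵢ) / Σ(bᵢcᵢ/nᵢ), where nᵢ is the stratum total.
Stratum 1 (≤ High school): n = 754; a·d/n = 34·213/754 = 9.6048; b·c/n = 338·169/754 = 75.7586
Stratum 2 (Some college): n = 727; a·d/n = 43·221/727 = 13.0715; b·c/n = 335·128/727 = 58.9821
Stratum 3 (≥ Bachelor's): n = 437; a·d/n = 21·227/437 = 10.9085; b·c/n = 45·144/437 = 14.8284
OR_MH = (9.6048 + 13.0715 + 10.9085) / (75.7586 + 58.9821 + 14.8284) = 33.5848 / 149.5691 = 0.22454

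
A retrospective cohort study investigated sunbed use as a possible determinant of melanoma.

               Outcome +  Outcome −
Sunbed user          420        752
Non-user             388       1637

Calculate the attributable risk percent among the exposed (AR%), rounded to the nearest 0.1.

46.5

Cells: a = 420, b = 752, c = 388, d = 1637.
Risk in exposed = 420/1172 = 0.35836; risk in unexposed = 388/2025 = 0.19160.
RR = 0.35836/0.19160 = 1.87032
AR% = (RR − 1)/RR × 100 = (1.87032 − 1)/1.87032 × 100 = 46.5331%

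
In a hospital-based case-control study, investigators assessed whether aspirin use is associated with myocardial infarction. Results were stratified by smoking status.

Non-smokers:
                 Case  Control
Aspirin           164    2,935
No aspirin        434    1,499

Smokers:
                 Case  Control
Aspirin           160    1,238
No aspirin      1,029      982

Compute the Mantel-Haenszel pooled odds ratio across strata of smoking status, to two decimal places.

0.15

OR_MH = Σ(aᵢdᵢ/nᵢ) / Σ(bᵢcᵢ/nᵢ), where nᵢ is the stratum total.
Stratum 1 (Non-smokers): n = 5032; a·d/n = 164·1499/5032 = 48.8545; b·c/n = 2935·434/5032 = 253.1379
Stratum 2 (Smokers): n = 3409; a·d/n = 160·982/3409 = 46.0898; b·c/n = 1238·1029/3409 = 373.6879
OR_MH = (48.8545 + 46.0898) / (253.1379 + 373.6879) = 94.9443 / 626.8258 = 0.15147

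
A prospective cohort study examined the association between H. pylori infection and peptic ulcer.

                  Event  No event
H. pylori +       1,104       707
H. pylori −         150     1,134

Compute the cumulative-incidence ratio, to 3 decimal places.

5.218

Cells: a = 1104, b = 707, c = 150, d = 1134.
Risk in exposed = 1104/1811 = 0.60961; risk in unexposed = 150/1284 = 0.11682.
RR = 0.60961 / 0.11682 = 5.21824
The risk among the exposed is 5.22 times that among the unexposed.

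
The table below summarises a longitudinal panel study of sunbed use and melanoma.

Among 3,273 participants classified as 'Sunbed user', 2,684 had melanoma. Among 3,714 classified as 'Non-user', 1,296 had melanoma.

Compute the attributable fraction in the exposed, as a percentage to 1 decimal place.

From the description: a = 2684, b = 589, c = 1296, d = 2418.
Risk in exposed = 2684/3273 = 0.82004; risk in unexposed = 1296/3714 = 0.34895.
RR = 0.82004/0.34895 = 2.35003
AR% = (RR − 1)/RR × 100 = (2.35003 − 1)/2.35003 × 100 = 57.4474%

57.4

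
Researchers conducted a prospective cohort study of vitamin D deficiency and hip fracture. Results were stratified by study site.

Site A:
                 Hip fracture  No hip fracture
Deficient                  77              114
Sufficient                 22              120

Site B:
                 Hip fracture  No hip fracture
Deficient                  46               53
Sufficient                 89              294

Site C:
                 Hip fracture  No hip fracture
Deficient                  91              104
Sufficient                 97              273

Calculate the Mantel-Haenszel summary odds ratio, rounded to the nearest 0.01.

2.84

OR_MH = Σ(aᵢdᵢ/nᵢ) / Σ(bᵢcᵢ/nᵢ), where nᵢ is the stratum total.
Stratum 1 (Site A): n = 333; a·d/n = 77·120/333 = 27.7477; b·c/n = 114·22/333 = 7.5315
Stratum 2 (Site B): n = 482; a·d/n = 46·294/482 = 28.0581; b·c/n = 53·89/482 = 9.7863
Stratum 3 (Site C): n = 565; a·d/n = 91·273/565 = 43.9699; b·c/n = 104·97/565 = 17.8549
OR_MH = (27.7477 + 28.0581 + 43.9699) / (7.5315 + 9.7863 + 17.8549) = 99.7758 / 35.1727 = 2.83674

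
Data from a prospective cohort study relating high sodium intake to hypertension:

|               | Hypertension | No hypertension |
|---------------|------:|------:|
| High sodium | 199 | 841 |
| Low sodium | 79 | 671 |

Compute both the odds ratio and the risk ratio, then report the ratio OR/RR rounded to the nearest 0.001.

Cells: a = 199, b = 841, c = 79, d = 671.
OR = (199·671)/(841·79) = 133529/66439 = 2.00980
Risk in exposed = 199/1040 = 0.19135; risk in unexposed = 79/750 = 0.10533; RR = 1.81658
OR/RR = 2.00980 / 1.81658 = 1.10637
The outcome is not rare, so the OR lies further from 1 than the RR.

1.106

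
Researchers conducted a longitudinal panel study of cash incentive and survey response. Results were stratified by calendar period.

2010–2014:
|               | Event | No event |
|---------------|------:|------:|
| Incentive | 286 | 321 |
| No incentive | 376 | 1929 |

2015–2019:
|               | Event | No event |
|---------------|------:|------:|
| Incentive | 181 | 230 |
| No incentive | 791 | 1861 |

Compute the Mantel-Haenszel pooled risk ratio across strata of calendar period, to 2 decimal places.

2.08

RR_MH = Σ(aᵢ·n₀ᵢ/nᵢ) / Σ(cᵢ·n₁ᵢ/nᵢ), with n₁ᵢ = aᵢ+bᵢ (exposed), n₀ᵢ = cᵢ+dᵢ (unexposed), nᵢ = n₁ᵢ+n₀ᵢ.
Stratum 1 (2010–2014): n₁ = 607, n₀ = 2305, n = 2912; a·n₀/n = 286·2305/2912 = 226.3839; c·n₁/n = 376·607/2912 = 78.3764
Stratum 2 (2015–2019): n₁ = 411, n₀ = 2652, n = 3063; a·n₀/n = 181·2652/3063 = 156.7130; c·n₁/n = 791·411/3063 = 106.1381
RR_MH = (226.3839 + 156.7130) / (78.3764 + 106.1381) = 383.0970 / 184.5145 = 2.07624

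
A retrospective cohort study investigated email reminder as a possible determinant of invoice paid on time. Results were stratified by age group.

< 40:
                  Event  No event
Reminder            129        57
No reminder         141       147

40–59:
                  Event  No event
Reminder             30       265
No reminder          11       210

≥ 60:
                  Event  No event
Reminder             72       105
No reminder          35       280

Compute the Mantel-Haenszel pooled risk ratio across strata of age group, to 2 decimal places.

RR_MH = Σ(aᵢ·n₀ᵢ/nᵢ) / Σ(cᵢ·n₁ᵢ/nᵢ), with n₁ᵢ = aᵢ+bᵢ (exposed), n₀ᵢ = cᵢ+dᵢ (unexposed), nᵢ = n₁ᵢ+n₀ᵢ.
Stratum 1 (< 40): n₁ = 186, n₀ = 288, n = 474; a·n₀/n = 129·288/474 = 78.3797; c·n₁/n = 141·186/474 = 55.3291
Stratum 2 (40–59): n₁ = 295, n₀ = 221, n = 516; a·n₀/n = 30·221/516 = 12.8488; c·n₁/n = 11·295/516 = 6.2888
Stratum 3 (≥ 60): n₁ = 177, n₀ = 315, n = 492; a·n₀/n = 72·315/492 = 46.0976; c·n₁/n = 35·177/492 = 12.5915
RR_MH = (78.3797 + 12.8488 + 46.0976) / (55.3291 + 6.2888 + 12.5915) = 137.3261 / 74.2093 = 1.85052

1.85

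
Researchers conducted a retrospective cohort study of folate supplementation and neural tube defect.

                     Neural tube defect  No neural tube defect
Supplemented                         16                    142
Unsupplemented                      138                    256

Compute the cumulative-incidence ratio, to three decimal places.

Cells: a = 16, b = 142, c = 138, d = 256.
Risk in exposed = 16/158 = 0.10127; risk in unexposed = 138/394 = 0.35025.
RR = 0.10127 / 0.35025 = 0.28912
The risk is 71% lower among the exposed than among the unexposed.

0.289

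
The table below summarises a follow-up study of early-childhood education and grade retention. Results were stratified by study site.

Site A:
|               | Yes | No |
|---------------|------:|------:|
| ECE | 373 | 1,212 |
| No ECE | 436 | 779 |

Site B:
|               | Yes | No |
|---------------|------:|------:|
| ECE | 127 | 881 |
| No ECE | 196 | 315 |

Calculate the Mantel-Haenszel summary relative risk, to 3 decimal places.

0.543

RR_MH = Σ(aᵢ·n₀ᵢ/nᵢ) / Σ(cᵢ·n₁ᵢ/nᵢ), with n₁ᵢ = aᵢ+bᵢ (exposed), n₀ᵢ = cᵢ+dᵢ (unexposed), nᵢ = n₁ᵢ+n₀ᵢ.
Stratum 1 (Site A): n₁ = 1585, n₀ = 1215, n = 2800; a·n₀/n = 373·1215/2800 = 161.8554; c·n₁/n = 436·1585/2800 = 246.8071
Stratum 2 (Site B): n₁ = 1008, n₀ = 511, n = 1519; a·n₀/n = 127·511/1519 = 42.7235; c·n₁/n = 196·1008/1519 = 130.0645
RR_MH = (161.8554 + 42.7235) / (246.8071 + 130.0645) = 204.5789 / 376.8717 = 0.54283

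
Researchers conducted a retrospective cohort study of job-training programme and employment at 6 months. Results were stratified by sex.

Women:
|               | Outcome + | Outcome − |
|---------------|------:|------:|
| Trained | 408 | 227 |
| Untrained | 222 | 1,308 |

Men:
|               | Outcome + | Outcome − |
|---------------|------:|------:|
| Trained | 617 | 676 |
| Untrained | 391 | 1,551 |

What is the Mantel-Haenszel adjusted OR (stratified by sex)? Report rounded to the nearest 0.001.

OR_MH = Σ(aᵢdᵢ/nᵢ) / Σ(bᵢcᵢ/nᵢ), where nᵢ is the stratum total.
Stratum 1 (Women): n = 2165; a·d/n = 408·1308/2165 = 246.4961; b·c/n = 227·222/2165 = 23.2767
Stratum 2 (Men): n = 3235; a·d/n = 617·1551/3235 = 295.8167; b·c/n = 676·391/3235 = 81.7051
OR_MH = (246.4961 + 295.8167) / (23.2767 + 81.7051) = 542.3128 / 104.9818 = 5.16578

5.166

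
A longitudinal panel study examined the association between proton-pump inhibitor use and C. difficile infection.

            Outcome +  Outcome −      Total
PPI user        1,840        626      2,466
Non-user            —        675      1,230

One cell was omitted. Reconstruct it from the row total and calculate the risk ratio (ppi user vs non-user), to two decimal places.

1.65

The missing cell is in the unexposed row: 1230 − 675 = 555.
So a = 1840, b = 626, c = 555, d = 675.
RR = [a/(a+b)] / [c/(c+d)] = (1840/2466) / (555/1230) = 0.74615/0.45122 = 1.65362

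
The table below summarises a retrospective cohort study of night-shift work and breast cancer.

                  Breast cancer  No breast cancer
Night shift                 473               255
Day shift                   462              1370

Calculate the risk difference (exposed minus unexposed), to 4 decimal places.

Cells: a = 473, b = 255, c = 462, d = 1370.
Risk in exposed = 473/728 = 0.649725; risk in unexposed = 462/1832 = 0.252183.
Risk difference = 0.649725 − 0.252183 = 0.397542

0.3975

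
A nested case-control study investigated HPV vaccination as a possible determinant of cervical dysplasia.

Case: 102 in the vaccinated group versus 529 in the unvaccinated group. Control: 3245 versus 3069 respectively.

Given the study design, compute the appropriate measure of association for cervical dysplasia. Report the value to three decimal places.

From the description: a = 102, b = 3245, c = 529, d = 3069.
This is a nested case-control study: participants were sampled on outcome status, so risks in the source population cannot be estimated directly — relative risk is not valid here. The odds ratio is the appropriate measure.
OR = (a·d)/(b·c) = (102 × 3069) / (3245 × 529) = 313038 / 1716605 = 0.18236

0.182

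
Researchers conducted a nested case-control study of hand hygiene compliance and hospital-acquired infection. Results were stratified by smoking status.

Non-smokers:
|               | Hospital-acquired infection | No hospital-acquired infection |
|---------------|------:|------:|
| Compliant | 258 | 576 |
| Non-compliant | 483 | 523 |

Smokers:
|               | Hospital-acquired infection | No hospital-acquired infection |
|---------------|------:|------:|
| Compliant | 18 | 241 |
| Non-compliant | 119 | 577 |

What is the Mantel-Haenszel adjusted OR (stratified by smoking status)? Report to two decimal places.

0.46

OR_MH = Σ(aᵢdᵢ/nᵢ) / Σ(bᵢcᵢ/nᵢ), where nᵢ is the stratum total.
Stratum 1 (Non-smokers): n = 1840; a·d/n = 258·523/1840 = 73.3337; b·c/n = 576·483/1840 = 151.2000
Stratum 2 (Smokers): n = 955; a·d/n = 18·577/955 = 10.8754; b·c/n = 241·119/955 = 30.0304
OR_MH = (73.3337 + 10.8754) / (151.2000 + 30.0304) = 84.2091 / 181.2304 = 0.46465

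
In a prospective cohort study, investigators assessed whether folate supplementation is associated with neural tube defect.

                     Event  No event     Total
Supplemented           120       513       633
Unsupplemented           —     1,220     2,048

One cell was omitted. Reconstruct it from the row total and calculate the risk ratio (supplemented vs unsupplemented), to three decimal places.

The missing cell is in the unexposed row: 2048 − 1220 = 828.
So a = 120, b = 513, c = 828, d = 1220.
RR = [a/(a+b)] / [c/(c+d)] = (120/633) / (828/2048) = 0.18957/0.40430 = 0.46890

0.469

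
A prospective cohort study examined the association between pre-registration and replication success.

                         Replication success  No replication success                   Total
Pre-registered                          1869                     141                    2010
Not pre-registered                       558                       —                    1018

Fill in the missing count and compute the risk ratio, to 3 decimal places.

The missing cell is in the unexposed row: 1018 − 558 = 460.
So a = 1869, b = 141, c = 558, d = 460.
RR = [a/(a+b)] / [c/(c+d)] = (1869/2010) / (558/1018) = 0.92985/0.54813 = 1.69639

1.696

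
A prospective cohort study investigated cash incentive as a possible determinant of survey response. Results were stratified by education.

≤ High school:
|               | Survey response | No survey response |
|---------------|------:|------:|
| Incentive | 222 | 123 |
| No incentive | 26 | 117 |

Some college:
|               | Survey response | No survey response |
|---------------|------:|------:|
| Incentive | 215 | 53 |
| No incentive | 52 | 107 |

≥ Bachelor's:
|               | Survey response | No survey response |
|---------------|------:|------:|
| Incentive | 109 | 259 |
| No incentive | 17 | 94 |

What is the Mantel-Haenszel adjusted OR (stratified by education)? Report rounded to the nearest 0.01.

OR_MH = Σ(aᵢdᵢ/nᵢ) / Σ(bᵢcᵢ/nᵢ), where nᵢ is the stratum total.
Stratum 1 (≤ High school): n = 488; a·d/n = 222·117/488 = 53.2254; b·c/n = 123·26/488 = 6.5533
Stratum 2 (Some college): n = 427; a·d/n = 215·107/427 = 53.8759; b·c/n = 53·52/427 = 6.4543
Stratum 3 (≥ Bachelor's): n = 479; a·d/n = 109·94/479 = 21.3904; b·c/n = 259·17/479 = 9.1921
OR_MH = (53.2254 + 53.8759 + 21.3904) / (6.5533 + 6.4543 + 9.1921) = 128.4917 / 22.1997 = 5.78800

5.79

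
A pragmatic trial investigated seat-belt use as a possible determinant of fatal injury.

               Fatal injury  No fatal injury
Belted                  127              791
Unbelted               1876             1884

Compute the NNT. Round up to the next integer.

Risk in treated group = 127/918 = 0.13834; risk in control = 1876/3760 = 0.49894.
Absolute risk reduction = 0.49894 − 0.13834 = 0.36059
NNT = 1 / ARR = 1 / 0.36059 = 2.773 → round up → 3

3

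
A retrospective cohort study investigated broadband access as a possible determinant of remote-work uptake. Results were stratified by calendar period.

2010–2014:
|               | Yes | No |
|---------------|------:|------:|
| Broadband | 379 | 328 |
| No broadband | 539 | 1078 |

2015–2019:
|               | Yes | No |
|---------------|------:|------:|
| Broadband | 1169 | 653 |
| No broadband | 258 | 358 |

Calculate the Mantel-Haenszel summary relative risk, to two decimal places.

RR_MH = Σ(aᵢ·n₀ᵢ/nᵢ) / Σ(cᵢ·n₁ᵢ/nᵢ), with n₁ᵢ = aᵢ+bᵢ (exposed), n₀ᵢ = cᵢ+dᵢ (unexposed), nᵢ = n₁ᵢ+n₀ᵢ.
Stratum 1 (2010–2014): n₁ = 707, n₀ = 1617, n = 2324; a·n₀/n = 379·1617/2324 = 263.7018; c·n₁/n = 539·707/2324 = 163.9729
Stratum 2 (2015–2019): n₁ = 1822, n₀ = 616, n = 2438; a·n₀/n = 1169·616/2438 = 295.3667; c·n₁/n = 258·1822/2438 = 192.8121
RR_MH = (263.7018 + 295.3667) / (163.9729 + 192.8121) = 559.0685 / 356.7850 = 1.56696

1.57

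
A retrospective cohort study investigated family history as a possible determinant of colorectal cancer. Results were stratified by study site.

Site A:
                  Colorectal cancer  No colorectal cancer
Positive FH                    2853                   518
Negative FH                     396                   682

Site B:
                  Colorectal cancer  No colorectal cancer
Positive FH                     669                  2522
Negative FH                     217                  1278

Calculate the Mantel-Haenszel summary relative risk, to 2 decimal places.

RR_MH = Σ(aᵢ·n₀ᵢ/nᵢ) / Σ(cᵢ·n₁ᵢ/nᵢ), with n₁ᵢ = aᵢ+bᵢ (exposed), n₀ᵢ = cᵢ+dᵢ (unexposed), nᵢ = n₁ᵢ+n₀ᵢ.
Stratum 1 (Site A): n₁ = 3371, n₀ = 1078, n = 4449; a·n₀/n = 2853·1078/4449 = 691.2866; c·n₁/n = 396·3371/4449 = 300.0486
Stratum 2 (Site B): n₁ = 3191, n₀ = 1495, n = 4686; a·n₀/n = 669·1495/4686 = 213.4347; c·n₁/n = 217·3191/4686 = 147.7693
RR_MH = (691.2866 + 213.4347) / (300.0486 + 147.7693) = 904.7213 / 447.8179 = 2.02029

2.02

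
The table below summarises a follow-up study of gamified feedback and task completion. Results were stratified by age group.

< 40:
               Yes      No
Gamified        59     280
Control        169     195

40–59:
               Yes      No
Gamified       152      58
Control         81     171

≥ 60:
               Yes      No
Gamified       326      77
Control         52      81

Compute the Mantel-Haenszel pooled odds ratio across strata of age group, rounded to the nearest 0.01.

1.43

OR_MH = Σ(aᵢdᵢ/nᵢ) / Σ(bᵢcᵢ/nᵢ), where nᵢ is the stratum total.
Stratum 1 (< 40): n = 703; a·d/n = 59·195/703 = 16.3656; b·c/n = 280·169/703 = 67.3115
Stratum 2 (40–59): n = 462; a·d/n = 152·171/462 = 56.2597; b·c/n = 58·81/462 = 10.1688
Stratum 3 (≥ 60): n = 536; a·d/n = 326·81/536 = 49.2649; b·c/n = 77·52/536 = 7.4701
OR_MH = (16.3656 + 56.2597 + 49.2649) / (67.3115 + 10.1688 + 7.4701) = 121.8902 / 84.9505 = 1.43484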